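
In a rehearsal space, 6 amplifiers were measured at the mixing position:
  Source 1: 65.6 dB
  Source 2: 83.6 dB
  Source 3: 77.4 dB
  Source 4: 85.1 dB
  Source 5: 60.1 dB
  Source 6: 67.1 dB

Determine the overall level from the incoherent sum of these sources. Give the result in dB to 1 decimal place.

Σ 10^(Lᵢ/10) = 6.174e+08.
Back to dB: 10·log₁₀ Σ = 87.9 dB.

87.9 dB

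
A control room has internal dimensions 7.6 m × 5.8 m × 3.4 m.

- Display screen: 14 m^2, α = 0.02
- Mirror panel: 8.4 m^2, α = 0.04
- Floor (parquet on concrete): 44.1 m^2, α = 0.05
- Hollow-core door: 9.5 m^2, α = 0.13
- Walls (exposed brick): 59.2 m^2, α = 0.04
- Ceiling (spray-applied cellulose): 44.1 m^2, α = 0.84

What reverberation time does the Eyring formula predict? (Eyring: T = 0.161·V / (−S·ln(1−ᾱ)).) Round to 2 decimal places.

S = Σ Sᵢ = 179.3 m^2.
Absorption A = 14×0.02 + 8.4×0.04 + 44.1×0.05 + 9.5×0.13 + 59.2×0.04 + 44.1×0.84 = 43.468 sabins.
Mean coefficient ᾱ = A/S = 0.2424.
Eyring denominator: −S ln(1−ᾱ) = 49.774.
V = 7.6 × 5.8 × 3.4 = 149.872 m³.
T = 0.161·V/[−S·ln(1−ᾱ)] = 0.161·149.872/49.774 = 0.48 s.

0.48 sec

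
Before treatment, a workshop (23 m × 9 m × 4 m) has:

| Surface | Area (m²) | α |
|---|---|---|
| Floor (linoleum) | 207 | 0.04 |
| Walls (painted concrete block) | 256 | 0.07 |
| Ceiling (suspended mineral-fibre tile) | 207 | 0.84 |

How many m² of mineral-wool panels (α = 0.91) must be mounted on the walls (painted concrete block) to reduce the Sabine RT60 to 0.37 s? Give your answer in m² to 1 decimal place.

Summing Sᵢαᵢ: 8.280 + 17.920 + 173.880 → A₁ = 200.080 sabins.
V = 828 m³. Target absorption A₂ = 0.161 × 828 / 0.37 = 360.292 sabins.
Absorption to add: 360.292 − 200.080 = 160.212 sabins.
Each m² of panel replacing the walls (painted concrete block) adds (0.91 − 0.07) = 0.84 sabins.
Area = ΔA/Δα = 160.212/0.84 = 190.7 m².

190.7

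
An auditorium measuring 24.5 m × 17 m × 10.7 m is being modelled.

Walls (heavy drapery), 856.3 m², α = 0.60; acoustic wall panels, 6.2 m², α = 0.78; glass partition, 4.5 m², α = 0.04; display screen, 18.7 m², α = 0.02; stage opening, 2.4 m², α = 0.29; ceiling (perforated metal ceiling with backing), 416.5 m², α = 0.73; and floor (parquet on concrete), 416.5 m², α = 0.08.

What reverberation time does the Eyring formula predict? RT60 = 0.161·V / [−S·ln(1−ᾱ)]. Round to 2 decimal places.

0.60 s

S = Σ Sᵢ = 1721.1 m².
Σ(Sᵢαᵢ) = 856.3·0.60 + 6.2·0.78 + 4.5·0.04 + 18.7·0.02 + 2.4·0.29 + 416.5·0.73 + 416.5·0.08 = 857.231.
ᾱ = 857.231 / 1721.1 = 0.4981.
−S·ln(1−ᾱ) = −1721.1 × ln(1 − 0.4981) = 1186.448.
V = 24.5 × 17 × 10.7 = 4456.55 m³.
RT60 = 0.161 × 4456.55 / 1186.448 = 0.60 s.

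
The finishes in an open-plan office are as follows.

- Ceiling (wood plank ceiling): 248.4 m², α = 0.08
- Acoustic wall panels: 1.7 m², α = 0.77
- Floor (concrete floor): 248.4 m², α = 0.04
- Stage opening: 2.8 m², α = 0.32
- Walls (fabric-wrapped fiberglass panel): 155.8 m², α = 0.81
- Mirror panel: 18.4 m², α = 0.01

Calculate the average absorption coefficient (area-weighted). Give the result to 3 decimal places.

Total surface area S = 675.5 m².
Weighted sum Σ Sα = 158.395.
ᾱ = A/S = 0.234.

0.234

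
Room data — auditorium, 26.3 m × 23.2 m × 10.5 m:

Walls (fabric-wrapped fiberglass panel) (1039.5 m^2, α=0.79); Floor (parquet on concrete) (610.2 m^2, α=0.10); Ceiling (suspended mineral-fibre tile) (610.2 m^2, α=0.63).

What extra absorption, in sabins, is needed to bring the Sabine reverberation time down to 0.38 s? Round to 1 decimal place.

A₁ = Σ Sᵢαᵢ = 1039.5*0.79 + 610.2*0.10 + 610.2*0.63 = 1266.651 sabins.
For T = 0.38 s, need A₂ = 0.161·V/T = 0.161·6406.68/0.38 = 2714.409 sabins.
Shortfall: 2714.409 − 1266.651 = 1447.8 sabins.

1447.8 sabins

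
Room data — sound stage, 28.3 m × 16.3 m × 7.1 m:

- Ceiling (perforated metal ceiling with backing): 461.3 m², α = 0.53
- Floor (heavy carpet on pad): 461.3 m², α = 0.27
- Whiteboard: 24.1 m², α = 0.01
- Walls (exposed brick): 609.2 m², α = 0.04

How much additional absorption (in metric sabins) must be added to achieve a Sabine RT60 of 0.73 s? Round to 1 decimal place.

328.7 sabins

Summing Sᵢαᵢ: 244.489 + 124.551 + 0.241 + 24.368 → A₁ = 393.649 sabins.
V = 3275.159 m³. Required absorption A₂ = 0.161 × 3275.159 / 0.73 = 722.330 sabins.
Shortfall: 722.330 − 393.649 = 328.7 sabins.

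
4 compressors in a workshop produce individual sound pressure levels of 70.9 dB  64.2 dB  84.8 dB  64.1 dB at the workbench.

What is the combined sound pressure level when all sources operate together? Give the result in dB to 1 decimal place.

85.0 dB

Converting to relative power and adding: 10^(70.9/10) + 10^(64.2/10) + 10^(84.8/10) + 10^(64.1/10) = 3.195e+08.
L_total = 10·log₁₀(3.195e+08) = 85.0 dB.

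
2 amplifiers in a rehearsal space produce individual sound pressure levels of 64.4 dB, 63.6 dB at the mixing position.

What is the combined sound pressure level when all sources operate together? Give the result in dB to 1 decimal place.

67.0 dB

Σ 10^(Lᵢ/10) = 5.045e+06.
Combined level = 10 log₁₀(5.045e+06) = 67.0 dB.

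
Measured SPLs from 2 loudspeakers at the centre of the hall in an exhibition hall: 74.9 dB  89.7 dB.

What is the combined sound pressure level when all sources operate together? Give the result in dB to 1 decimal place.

89.8 dB

Converting to relative power and adding: 10^(74.9/10) + 10^(89.7/10) = 9.642e+08.
L_total = 10·log₁₀(9.642e+08) = 89.8 dB.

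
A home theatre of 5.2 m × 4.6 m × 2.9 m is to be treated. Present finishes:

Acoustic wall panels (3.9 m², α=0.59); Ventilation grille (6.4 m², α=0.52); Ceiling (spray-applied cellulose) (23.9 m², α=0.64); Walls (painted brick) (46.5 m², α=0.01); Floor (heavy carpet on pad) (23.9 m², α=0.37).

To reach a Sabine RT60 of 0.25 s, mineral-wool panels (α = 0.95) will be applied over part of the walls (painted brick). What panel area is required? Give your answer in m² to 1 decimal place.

Equivalent absorption area: A₁ = 3.9*0.59 + 6.4*0.52 + 23.9*0.64 + 46.5*0.01 + 23.9*0.37 = 30.233 m².
V = 69.368 m³. Target absorption A₂ = 0.161 × 69.368 / 0.25 = 44.673 sabins.
Absorption to add: 44.673 − 30.233 = 14.440 sabins.
Net gain per m²: Δα = 0.95 − 0.01 = 0.94.
Panel area = 14.440 / 0.94 = 15.4 m².

15.4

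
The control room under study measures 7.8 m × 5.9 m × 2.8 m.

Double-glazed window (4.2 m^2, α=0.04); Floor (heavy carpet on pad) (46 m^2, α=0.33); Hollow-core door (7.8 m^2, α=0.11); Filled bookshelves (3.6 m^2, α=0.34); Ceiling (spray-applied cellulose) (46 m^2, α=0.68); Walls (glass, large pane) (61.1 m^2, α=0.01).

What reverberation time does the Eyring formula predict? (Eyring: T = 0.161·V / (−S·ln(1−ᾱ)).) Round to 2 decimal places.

0.36 s

S = Σ Sᵢ = 168.7 m^2.
Absorption A = 4.2×0.04 + 46×0.33 + 7.8×0.11 + 3.6×0.34 + 46×0.68 + 61.1×0.01 = 49.321 sabins.
Mean coefficient ᾱ = A/S = 0.2924.
−S·ln(1−ᾱ) = −168.7 × ln(1 − 0.2924) = 58.349.
V = 7.8 × 5.9 × 2.8 = 128.856 m³.
T = 0.161·V/[−S·ln(1−ᾱ)] = 0.161·128.856/58.349 = 0.36 s.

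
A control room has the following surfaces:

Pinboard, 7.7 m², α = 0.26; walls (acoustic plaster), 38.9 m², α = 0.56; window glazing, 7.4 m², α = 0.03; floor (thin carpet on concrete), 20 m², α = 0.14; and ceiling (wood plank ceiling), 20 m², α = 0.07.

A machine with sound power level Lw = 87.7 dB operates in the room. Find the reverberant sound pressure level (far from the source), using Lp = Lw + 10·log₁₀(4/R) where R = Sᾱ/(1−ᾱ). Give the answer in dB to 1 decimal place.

77.7 dB

A = 28.208 sabins; S = 94.0 m².
ᾱ = 28.208/94.0 = 0.3001; R = Sᾱ/(1−ᾱ) = 28.208/(1−0.3001) = 40.303 m².
Lp = 87.7 + 10·log₁₀(4/40.303) = 87.7 + (-10.03) = 77.7 dB.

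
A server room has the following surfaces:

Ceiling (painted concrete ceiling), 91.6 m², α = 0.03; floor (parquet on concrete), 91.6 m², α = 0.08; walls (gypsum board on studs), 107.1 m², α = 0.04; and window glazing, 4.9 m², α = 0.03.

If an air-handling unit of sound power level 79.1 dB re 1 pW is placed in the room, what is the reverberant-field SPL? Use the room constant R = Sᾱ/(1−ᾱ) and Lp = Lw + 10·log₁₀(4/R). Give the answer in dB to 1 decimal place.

73.3 dB

A = 14.507 sabins; S = 295.2 m².
ᾱ = 0.0491, so room constant R = A/(1−ᾱ) = 15.256 m².
Lp = Lw + 10 log₁₀(4/R) = 79.1 -5.81 = 73.3 dB.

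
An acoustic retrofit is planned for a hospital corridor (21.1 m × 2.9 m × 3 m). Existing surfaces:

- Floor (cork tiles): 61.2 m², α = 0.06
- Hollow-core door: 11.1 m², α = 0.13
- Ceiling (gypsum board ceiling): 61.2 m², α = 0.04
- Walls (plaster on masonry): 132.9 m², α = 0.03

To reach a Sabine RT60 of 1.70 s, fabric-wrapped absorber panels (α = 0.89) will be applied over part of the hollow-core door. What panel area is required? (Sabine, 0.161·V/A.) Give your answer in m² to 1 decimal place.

Total absorption A₁ = 61.2×0.06 + 11.1×0.13 + 61.2×0.04 + 132.9×0.03
  = 3.672 + 1.443 + 2.448 + 3.987 = 11.550 m² sabins.
V = 183.57 m³. Target absorption A₂ = 0.161 × 183.57 / 1.70 = 17.385 sabins.
ΔA needed = 17.385 − 11.550 = 5.835 sabins.
Net gain per m²: Δα = 0.89 − 0.13 = 0.76.
Panel area = 5.835 / 0.76 = 7.7 m².

7.7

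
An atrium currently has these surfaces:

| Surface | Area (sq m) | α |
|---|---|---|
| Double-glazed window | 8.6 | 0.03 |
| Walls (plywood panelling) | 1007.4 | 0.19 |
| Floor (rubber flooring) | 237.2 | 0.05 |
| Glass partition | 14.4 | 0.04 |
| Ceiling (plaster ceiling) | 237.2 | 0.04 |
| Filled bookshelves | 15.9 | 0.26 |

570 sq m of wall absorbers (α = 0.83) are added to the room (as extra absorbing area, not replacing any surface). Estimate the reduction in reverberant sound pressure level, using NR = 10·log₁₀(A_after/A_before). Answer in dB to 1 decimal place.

5.0 dB

Summing Sᵢαᵢ: 0.258 + 191.406 + 11.860 + 0.576 + 9.488 + 4.134 → A_before = 217.722 sabins.
Treatment contributes 570·0.83 = 473.100 sabins.
A_after = 217.722 + 473.100 = 690.822 sabins.
NR = 10·log₁₀(690.822/217.722) = 5.0 dB.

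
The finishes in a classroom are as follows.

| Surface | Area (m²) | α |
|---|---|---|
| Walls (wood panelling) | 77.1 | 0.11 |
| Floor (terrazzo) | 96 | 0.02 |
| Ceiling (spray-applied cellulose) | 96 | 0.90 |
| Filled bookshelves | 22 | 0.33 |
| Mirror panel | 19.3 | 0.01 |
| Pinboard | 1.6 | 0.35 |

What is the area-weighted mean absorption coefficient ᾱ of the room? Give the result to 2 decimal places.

0.34

Total surface area S = 312.0 m².
Weighted sum Σ Sα = 104.814.
ᾱ = A/S = 0.34.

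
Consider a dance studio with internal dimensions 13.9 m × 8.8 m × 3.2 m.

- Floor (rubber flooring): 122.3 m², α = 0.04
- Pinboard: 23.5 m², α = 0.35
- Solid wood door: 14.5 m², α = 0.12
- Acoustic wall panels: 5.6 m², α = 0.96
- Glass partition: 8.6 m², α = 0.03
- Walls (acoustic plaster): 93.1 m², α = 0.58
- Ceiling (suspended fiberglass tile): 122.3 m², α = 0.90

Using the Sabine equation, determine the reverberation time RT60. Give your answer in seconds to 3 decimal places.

Summing Sᵢαᵢ: 4.892 + 8.225 + 1.740 + 5.376 + 0.258 + 53.998 + 110.070 → A = 184.559 sabins.
V = 13.9·8.8·3.2 = 391.424 m³.
T = 0.161 V/A = 0.161·391.424/184.559 = 0.341 s.

0.341 s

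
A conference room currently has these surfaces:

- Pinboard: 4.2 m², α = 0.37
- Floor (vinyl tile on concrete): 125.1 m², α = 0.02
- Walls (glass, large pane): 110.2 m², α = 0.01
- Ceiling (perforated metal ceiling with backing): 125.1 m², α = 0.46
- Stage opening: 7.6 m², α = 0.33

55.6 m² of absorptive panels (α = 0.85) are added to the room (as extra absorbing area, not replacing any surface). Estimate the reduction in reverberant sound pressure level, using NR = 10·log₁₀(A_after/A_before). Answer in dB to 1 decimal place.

Summing Sᵢαᵢ: 1.554 + 2.502 + 1.102 + 57.546 + 2.508 → A_before = 65.212 sabins.
Treatment contributes 55.6·0.85 = 47.260 sabins.
New total A_after = 112.472 sabins.
Reduction = 10 log₁₀(A_after/A_before) = 10 log₁₀(1.7247) = 2.4 dB.

2.4 dB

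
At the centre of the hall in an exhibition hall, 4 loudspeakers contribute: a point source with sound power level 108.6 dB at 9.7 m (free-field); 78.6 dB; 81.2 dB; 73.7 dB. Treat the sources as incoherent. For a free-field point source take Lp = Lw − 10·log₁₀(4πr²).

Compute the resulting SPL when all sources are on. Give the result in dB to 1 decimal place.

Source at 9.7 m: Lp = 108.6 − 10·log₁₀(4π·9.7²) = 108.6 − 10·log₁₀(1182.370) = 77.9 dB.
Σ 10^(Lᵢ/10) = 2.894e+08.
L_total = 10·log₁₀(2.894e+08) = 84.6 dB.

84.6 dB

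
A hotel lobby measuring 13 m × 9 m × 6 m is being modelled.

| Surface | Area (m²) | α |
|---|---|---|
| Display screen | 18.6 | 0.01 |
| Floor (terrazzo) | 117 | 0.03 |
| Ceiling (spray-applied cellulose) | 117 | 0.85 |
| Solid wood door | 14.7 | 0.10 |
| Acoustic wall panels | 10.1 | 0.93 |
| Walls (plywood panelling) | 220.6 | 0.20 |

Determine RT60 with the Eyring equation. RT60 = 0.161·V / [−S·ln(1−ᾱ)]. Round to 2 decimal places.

0.59 s

Total surface area S = 18.6 + 117 + 117 + 14.7 + 10.1 + 220.6 = 498.0 m².
Σ(Sᵢαᵢ) = 18.6·0.01 + 117·0.03 + 117·0.85 + 14.7·0.10 + 10.1·0.93 + 220.6·0.20 = 158.129.
ᾱ = 158.129 / 498.0 = 0.3175.
Eyring denominator: −S ln(1−ᾱ) = 190.232.
V = 13 × 9 × 6 = 702 m³.
RT60 = 0.161 × 702 / 190.232 = 0.59 s.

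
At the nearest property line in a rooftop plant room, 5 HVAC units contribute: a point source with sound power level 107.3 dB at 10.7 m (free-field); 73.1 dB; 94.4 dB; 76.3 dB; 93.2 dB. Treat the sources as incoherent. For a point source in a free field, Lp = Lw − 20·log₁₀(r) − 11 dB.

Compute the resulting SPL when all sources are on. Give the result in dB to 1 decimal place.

Source at 10.7 m: Lp = 107.3 − 20·log₁₀(10.7) − 11 = 75.7 dB.
Sum in the linear (power) domain: Σ 10^(Lᵢ/10) = 10^(75.7/10) + 10^(73.1/10) + 10^(94.4/10) + 10^(76.3/10) + 10^(93.2/10) = 4.944e+09.
L_total = 10·log₁₀(4.944e+09) = 96.9 dB.

96.9 dB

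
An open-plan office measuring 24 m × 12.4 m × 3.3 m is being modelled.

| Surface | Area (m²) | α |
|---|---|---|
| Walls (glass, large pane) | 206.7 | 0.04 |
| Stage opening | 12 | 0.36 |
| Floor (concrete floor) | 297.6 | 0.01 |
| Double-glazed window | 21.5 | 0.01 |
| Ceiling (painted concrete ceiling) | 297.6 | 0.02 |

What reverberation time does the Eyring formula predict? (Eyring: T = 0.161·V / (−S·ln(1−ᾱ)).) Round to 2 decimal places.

7.18 seconds

Total surface area S = 206.7 + 12 + 297.6 + 21.5 + 297.6 = 835.4 m².
Absorption A = 206.7×0.04 + 12×0.36 + 297.6×0.01 + 21.5×0.01 + 297.6×0.02 = 21.731 sabins.
ᾱ = 21.731 / 835.4 = 0.0260.
−S·ln(1−ᾱ) = −835.4 × ln(1 − 0.0260) = 22.008.
V = 24 × 12.4 × 3.3 = 982.08 m³.
RT60 = 0.161 × 982.08 / 22.008 = 7.18 s.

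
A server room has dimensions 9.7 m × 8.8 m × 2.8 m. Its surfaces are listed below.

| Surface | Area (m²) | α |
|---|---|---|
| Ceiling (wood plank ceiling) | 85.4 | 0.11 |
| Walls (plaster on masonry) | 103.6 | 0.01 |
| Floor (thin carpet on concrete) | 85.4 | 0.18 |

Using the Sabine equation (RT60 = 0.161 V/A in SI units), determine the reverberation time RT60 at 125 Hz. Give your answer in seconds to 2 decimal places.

Summing Sᵢαᵢ: 9.394 + 1.036 + 15.372 → A = 25.802 sabins.
Volume V = 9.7 × 8.8 × 2.8 = 239.008 m³.
Sabine: RT60 = 0.161 × 239.008 / 25.802 = 1.49 s.

1.49 s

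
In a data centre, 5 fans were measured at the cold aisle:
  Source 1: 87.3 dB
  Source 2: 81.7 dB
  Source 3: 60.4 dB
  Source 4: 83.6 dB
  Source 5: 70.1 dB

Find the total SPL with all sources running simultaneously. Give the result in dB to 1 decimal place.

Converting to relative power and adding: 10^(87.3/10) + 10^(81.7/10) + 10^(60.4/10) + 10^(83.6/10) + 10^(70.1/10) = 9.254e+08.
Back to dB: 10·log₁₀ Σ = 89.7 dB.

89.7 dB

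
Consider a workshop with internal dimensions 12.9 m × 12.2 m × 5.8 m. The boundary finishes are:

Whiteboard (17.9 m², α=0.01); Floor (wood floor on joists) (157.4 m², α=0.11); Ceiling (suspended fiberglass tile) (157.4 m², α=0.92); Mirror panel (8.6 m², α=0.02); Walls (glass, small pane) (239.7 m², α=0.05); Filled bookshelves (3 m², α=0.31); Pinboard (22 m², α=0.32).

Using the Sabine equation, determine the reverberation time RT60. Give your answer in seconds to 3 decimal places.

Total absorption A = 17.9×0.01 + 157.4×0.11 + 157.4×0.92 + 8.6×0.02 + 239.7×0.05 + 3×0.31 + 22×0.32
  = 0.179 + 17.314 + 144.808 + 0.172 + 11.985 + 0.930 + 7.040 = 182.428 m² sabins.
Room volume: 912.804 m³.
RT60 = 0.161 · V / A = 0.161 × 912.804 / 182.428 = 0.806 s.

0.806 seconds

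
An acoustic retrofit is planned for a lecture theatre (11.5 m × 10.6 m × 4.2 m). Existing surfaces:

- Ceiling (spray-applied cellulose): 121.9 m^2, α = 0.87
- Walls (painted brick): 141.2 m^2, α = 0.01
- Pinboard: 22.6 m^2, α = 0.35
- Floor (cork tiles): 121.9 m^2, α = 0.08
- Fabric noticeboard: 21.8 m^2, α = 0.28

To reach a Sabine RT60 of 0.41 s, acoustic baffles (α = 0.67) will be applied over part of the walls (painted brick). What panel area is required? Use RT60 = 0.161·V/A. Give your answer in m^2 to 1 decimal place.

105.8

Total absorption A₁ = 121.9*0.87 + 141.2*0.01 + 22.6*0.35 + 121.9*0.08 + 21.8*0.28
  = 106.053 + 1.412 + 7.910 + 9.752 + 6.104 = 131.231 m^2 sabins.
Required A₂ = 0.161·511.98/0.41 = 201.046 sabins.
Absorption to add: 201.046 − 131.231 = 69.815 sabins.
Net gain per m^2: Δα = 0.67 − 0.01 = 0.66.
Area = ΔA/Δα = 69.815/0.66 = 105.8 m^2.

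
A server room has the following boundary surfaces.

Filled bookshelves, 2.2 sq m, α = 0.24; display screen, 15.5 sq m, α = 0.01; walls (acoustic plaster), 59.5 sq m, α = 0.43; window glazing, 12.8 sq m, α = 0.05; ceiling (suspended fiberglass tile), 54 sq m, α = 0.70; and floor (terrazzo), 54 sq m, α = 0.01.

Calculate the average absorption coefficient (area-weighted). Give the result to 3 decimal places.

S = Σ Sᵢ = 2.2 + 15.5 + 59.5 + 12.8 + 54 + 54 = 198.0 sq m.
A = 2.2×0.24 + 15.5×0.01 + 59.5×0.43 + 12.8×0.05 + 54×0.70 + 54×0.01 = 65.248 sabins.
ᾱ = 65.248 / 198.0 = 0.330.

0.330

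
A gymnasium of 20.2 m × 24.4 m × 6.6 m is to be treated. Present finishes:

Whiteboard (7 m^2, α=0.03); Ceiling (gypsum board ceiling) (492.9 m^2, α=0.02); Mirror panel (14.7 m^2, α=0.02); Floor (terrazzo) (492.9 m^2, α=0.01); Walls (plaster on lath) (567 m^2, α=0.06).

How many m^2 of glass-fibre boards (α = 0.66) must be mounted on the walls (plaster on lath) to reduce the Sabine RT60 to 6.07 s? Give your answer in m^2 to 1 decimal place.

Summing Sᵢαᵢ: 0.210 + 9.858 + 0.294 + 4.929 + 34.020 → A₁ = 49.311 sabins.
V = 3253.008 m³. Target absorption A₂ = 0.161 × 3253.008 / 6.07 = 86.282 sabins.
ΔA needed = 86.282 − 49.311 = 36.971 sabins.
Net gain per m^2: Δα = 0.66 − 0.06 = 0.60.
Area = ΔA/Δα = 36.971/0.60 = 61.6 m^2.

61.6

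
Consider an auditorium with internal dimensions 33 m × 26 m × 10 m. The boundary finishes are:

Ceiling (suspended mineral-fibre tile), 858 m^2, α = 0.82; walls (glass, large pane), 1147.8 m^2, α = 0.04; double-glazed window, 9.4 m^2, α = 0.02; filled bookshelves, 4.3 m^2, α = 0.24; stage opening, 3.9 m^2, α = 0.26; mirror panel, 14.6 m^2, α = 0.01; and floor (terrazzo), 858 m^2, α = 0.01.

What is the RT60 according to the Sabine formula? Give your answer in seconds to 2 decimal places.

1.82 s

A = Σ Sᵢαᵢ = 858·0.82 + 1147.8·0.04 + 9.4·0.02 + 4.3·0.24 + 3.9·0.26 + 14.6·0.01 + 858·0.01 = 760.432 sabins.
Room volume: 8580 m³.
Sabine: RT60 = 0.161 × 8580 / 760.432 = 1.82 s.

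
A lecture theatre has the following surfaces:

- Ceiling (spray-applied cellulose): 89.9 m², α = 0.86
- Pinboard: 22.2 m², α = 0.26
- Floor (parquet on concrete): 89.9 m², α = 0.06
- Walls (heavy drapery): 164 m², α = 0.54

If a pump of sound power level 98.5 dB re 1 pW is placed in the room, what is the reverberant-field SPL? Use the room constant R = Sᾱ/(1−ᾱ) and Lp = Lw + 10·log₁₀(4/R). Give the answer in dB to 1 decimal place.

Σ(Sᵢαᵢ) = 89.9×0.86 + 22.2×0.26 + 89.9×0.06 + 164×0.54 = 177.040; total area S = 366.0 m².
ᾱ = 0.4837, so room constant R = A/(1−ᾱ) = 342.901 m².
Lp = Lw + 10 log₁₀(4/R) = 98.5 -19.33 = 79.2 dB.

79.2 dB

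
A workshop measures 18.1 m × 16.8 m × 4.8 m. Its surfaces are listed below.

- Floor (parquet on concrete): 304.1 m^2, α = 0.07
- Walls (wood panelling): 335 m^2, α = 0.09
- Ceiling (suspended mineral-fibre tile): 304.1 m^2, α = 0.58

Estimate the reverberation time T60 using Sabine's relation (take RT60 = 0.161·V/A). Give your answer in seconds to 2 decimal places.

Equivalent absorption area: A = 304.1·0.07 + 335·0.09 + 304.1·0.58 = 227.815 m^2.
Room volume: 1459.584 m³.
Sabine: RT60 = 0.161 × 1459.584 / 227.815 = 1.03 s.

1.03 seconds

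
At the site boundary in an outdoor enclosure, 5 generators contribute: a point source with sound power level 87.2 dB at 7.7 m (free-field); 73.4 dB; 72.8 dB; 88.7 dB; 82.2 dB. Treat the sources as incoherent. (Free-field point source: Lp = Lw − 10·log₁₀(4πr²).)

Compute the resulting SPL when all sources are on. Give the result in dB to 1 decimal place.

89.8 dB

Source at 7.7 m: Lp = 87.2 − 10·log₁₀(4π·7.7²) = 87.2 − 10·log₁₀(745.060) = 58.5 dB.
Σ 10^(Lᵢ/10) = 9.489e+08.
Combined level = 10 log₁₀(9.489e+08) = 89.8 dB.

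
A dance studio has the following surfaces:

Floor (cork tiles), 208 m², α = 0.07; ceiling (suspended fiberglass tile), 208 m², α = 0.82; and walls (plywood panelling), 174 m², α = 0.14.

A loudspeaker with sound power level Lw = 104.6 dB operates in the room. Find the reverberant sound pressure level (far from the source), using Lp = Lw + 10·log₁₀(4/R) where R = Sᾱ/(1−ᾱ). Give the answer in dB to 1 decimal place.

85.5 dB

Σ(Sᵢαᵢ) = 208·0.07 + 208·0.82 + 174·0.14 = 209.480; total area S = 590.0 m².
ᾱ = 0.3551, so room constant R = A/(1−ᾱ) = 324.826 m².
Lp = Lw + 10 log₁₀(4/R) = 104.6 -19.10 = 85.5 dB.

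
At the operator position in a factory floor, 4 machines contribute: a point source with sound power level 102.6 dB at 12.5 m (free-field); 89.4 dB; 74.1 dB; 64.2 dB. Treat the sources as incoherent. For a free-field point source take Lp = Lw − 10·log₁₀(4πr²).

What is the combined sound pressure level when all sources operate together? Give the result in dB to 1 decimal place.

89.6 dB

Source at 12.5 m: Lp = 102.6 − 10·log₁₀(4π·12.5²) = 102.6 − 10·log₁₀(1963.495) = 69.7 dB.
Σ 10^(Lᵢ/10) = 9.086e+08.
L_total = 10·log₁₀(9.086e+08) = 89.6 dB.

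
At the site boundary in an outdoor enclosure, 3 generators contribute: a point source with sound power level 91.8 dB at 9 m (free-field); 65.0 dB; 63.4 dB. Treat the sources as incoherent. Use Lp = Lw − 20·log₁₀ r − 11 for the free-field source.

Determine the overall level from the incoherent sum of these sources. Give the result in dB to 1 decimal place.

68.3 dB

Source at 9 m: Lp = 91.8 − 20·log₁₀(9) − 11 = 61.7 dB.
Sum in the linear (power) domain: Σ 10^(Lᵢ/10) = 10^(61.7/10) + 10^(65.0/10) + 10^(63.4/10) = 6.829e+06.
Combined level = 10 log₁₀(6.829e+06) = 68.3 dB.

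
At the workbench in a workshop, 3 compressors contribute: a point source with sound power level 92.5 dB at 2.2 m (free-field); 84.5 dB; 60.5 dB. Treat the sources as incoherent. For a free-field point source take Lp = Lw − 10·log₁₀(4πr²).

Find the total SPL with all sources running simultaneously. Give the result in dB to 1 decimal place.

Source at 2.2 m: Lp = 92.5 − 10·log₁₀(4π·2.2²) = 92.5 − 10·log₁₀(60.821) = 74.7 dB.
Sum in the linear (power) domain: Σ 10^(Lᵢ/10) = 10^(74.7/10) + 10^(84.5/10) + 10^(60.5/10) = 3.125e+08.
Back to dB: 10·log₁₀ Σ = 84.9 dB.

84.9 dB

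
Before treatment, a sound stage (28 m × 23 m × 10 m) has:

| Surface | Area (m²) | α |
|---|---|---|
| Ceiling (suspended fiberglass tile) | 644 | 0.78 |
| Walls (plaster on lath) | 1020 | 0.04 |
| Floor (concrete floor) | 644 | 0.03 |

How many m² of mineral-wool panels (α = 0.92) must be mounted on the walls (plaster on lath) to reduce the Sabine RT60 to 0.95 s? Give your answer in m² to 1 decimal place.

Summing Sᵢαᵢ: 502.320 + 40.800 + 19.320 → A₁ = 562.440 sabins.
Required A₂ = 0.161·6440/0.95 = 1091.411 sabins.
ΔA needed = 1091.411 − 562.440 = 528.971 sabins.
Each m² of panel replacing the walls (plaster on lath) adds (0.92 − 0.04) = 0.88 sabins.
Panel area = 528.971 / 0.88 = 601.1 m².

601.1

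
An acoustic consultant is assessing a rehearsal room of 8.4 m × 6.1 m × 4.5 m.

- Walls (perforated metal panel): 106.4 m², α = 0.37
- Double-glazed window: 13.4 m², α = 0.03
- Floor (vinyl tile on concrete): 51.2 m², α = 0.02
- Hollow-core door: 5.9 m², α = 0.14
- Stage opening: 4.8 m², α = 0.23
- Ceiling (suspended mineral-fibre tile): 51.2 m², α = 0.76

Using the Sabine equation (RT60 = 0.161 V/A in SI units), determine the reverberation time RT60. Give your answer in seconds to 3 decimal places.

A = Σ Sᵢαᵢ = 106.4·0.37 + 13.4·0.03 + 51.2·0.02 + 5.9·0.14 + 4.8·0.23 + 51.2·0.76 = 81.636 sabins.
Volume V = 8.4 × 6.1 × 4.5 = 230.58 m³.
Sabine: RT60 = 0.161 × 230.58 / 81.636 = 0.455 s.

0.455 s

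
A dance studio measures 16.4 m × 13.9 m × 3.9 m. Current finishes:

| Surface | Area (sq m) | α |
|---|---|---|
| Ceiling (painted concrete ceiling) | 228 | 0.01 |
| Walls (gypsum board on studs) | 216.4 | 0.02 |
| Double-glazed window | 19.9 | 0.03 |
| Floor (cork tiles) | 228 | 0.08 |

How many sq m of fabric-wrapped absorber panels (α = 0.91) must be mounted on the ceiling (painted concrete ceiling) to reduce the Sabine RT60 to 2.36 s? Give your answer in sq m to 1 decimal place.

39.1

Total absorption A₁ = 228×0.01 + 216.4×0.02 + 19.9×0.03 + 228×0.08
  = 2.280 + 4.328 + 0.597 + 18.240 = 25.445 sq m sabins.
Required A₂ = 0.161·889.044/2.36 = 60.651 sabins.
ΔA needed = 60.651 − 25.445 = 35.206 sabins.
Each sq m of panel replacing the ceiling (painted concrete ceiling) adds (0.91 − 0.01) = 0.90 sabins.
Panel area = 35.206 / 0.90 = 39.1 sq m.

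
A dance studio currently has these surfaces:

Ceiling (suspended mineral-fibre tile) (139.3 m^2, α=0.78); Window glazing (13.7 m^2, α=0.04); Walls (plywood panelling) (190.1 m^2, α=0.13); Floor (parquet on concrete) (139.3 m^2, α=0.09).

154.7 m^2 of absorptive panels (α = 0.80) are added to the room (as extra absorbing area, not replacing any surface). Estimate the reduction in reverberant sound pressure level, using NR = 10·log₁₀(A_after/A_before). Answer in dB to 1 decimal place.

Equivalent absorption area: A_before = 139.3·0.78 + 13.7·0.04 + 190.1·0.13 + 139.3·0.09 = 146.452 m^2.
Treatment contributes 154.7·0.80 = 123.760 sabins.
A_after = 146.452 + 123.760 = 270.212 sabins.
NR = 10·log₁₀(270.212/146.452) = 2.7 dB.

2.7 dB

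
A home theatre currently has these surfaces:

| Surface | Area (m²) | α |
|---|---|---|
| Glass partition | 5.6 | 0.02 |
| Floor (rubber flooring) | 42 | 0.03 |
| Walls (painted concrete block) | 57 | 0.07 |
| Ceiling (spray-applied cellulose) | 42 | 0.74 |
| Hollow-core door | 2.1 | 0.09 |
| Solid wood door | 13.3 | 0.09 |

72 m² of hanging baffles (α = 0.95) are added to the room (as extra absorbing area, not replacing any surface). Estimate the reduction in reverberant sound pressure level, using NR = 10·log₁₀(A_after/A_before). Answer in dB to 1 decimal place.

4.5 dB

Summing Sᵢαᵢ: 0.112 + 1.260 + 3.990 + 31.080 + 0.189 + 1.197 → A_before = 37.828 sabins.
Added absorption = 72 × 0.95 = 68.400 sabins.
New total A_after = 106.228 sabins.
Reduction = 10 log₁₀(A_after/A_before) = 10 log₁₀(2.8082) = 4.5 dB.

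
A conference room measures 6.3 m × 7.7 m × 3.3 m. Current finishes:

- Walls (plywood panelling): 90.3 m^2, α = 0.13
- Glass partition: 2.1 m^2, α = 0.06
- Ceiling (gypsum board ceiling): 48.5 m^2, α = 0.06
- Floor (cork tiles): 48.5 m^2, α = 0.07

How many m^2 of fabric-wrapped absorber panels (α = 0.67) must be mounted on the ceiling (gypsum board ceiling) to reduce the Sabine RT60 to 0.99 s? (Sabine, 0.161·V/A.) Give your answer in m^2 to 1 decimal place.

A₁ = Σ Sᵢαᵢ = 90.3*0.13 + 2.1*0.06 + 48.5*0.06 + 48.5*0.07 = 18.170 sabins.
Required A₂ = 0.161·160.083/0.99 = 26.034 sabins.
ΔA needed = 26.034 − 18.170 = 7.864 sabins.
Each m^2 of panel replacing the ceiling (gypsum board ceiling) adds (0.67 − 0.06) = 0.61 sabins.
Panel area = 7.864 / 0.61 = 12.9 m^2.

12.9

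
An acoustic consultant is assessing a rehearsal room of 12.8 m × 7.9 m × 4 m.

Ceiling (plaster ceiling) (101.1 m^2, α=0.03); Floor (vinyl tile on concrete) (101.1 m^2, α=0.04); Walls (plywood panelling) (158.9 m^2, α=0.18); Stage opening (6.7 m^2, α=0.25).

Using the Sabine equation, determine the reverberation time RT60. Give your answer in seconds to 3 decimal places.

1.743 sec

A = Σ Sᵢαᵢ = 101.1·0.03 + 101.1·0.04 + 158.9·0.18 + 6.7·0.25 = 37.354 sabins.
V = 12.8·7.9·4 = 404.48 m³.
Sabine: RT60 = 0.161 × 404.48 / 37.354 = 1.743 s.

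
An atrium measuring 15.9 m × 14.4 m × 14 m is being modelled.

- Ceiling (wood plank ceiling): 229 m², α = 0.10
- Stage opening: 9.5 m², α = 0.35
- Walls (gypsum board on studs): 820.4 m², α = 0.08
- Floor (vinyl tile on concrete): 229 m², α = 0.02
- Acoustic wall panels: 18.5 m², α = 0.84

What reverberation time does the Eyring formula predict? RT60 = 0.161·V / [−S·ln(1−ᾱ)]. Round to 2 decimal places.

Total surface area S = 229 + 9.5 + 820.4 + 229 + 18.5 = 1306.4 m².
Σ(Sᵢαᵢ) = 229×0.10 + 9.5×0.35 + 820.4×0.08 + 229×0.02 + 18.5×0.84 = 111.977.
ᾱ = 111.977 / 1306.4 = 0.0857.
Eyring denominator: −S ln(1−ᾱ) = 117.049.
V = 15.9 × 14.4 × 14 = 3205.44 m³.
T = 0.161·V/[−S·ln(1−ᾱ)] = 0.161·3205.44/117.049 = 4.41 s.

4.41 seconds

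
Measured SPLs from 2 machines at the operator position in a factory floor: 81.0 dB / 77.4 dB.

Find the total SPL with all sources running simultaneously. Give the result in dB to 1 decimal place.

Σ 10^(Lᵢ/10) = 1.808e+08.
Back to dB: 10·log₁₀ Σ = 82.6 dB.

82.6 dB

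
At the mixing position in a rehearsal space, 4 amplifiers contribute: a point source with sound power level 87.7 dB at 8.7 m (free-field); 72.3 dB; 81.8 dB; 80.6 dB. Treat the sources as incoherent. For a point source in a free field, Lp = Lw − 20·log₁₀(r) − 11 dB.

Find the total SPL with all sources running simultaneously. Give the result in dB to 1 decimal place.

Source at 8.7 m: Lp = 87.7 − 20·log₁₀(8.7) − 11 = 57.9 dB.
Sum in the linear (power) domain: Σ 10^(Lᵢ/10) = 10^(57.9/10) + 10^(72.3/10) + 10^(81.8/10) + 10^(80.6/10) = 2.838e+08.
L_total = 10·log₁₀(2.838e+08) = 84.5 dB.

84.5 dB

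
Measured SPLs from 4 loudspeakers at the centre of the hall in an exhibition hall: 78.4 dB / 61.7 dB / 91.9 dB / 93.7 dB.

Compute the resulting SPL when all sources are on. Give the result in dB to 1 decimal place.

Σ 10^(Lᵢ/10) = 3.964e+09.
Back to dB: 10·log₁₀ Σ = 96.0 dB.

96.0 dB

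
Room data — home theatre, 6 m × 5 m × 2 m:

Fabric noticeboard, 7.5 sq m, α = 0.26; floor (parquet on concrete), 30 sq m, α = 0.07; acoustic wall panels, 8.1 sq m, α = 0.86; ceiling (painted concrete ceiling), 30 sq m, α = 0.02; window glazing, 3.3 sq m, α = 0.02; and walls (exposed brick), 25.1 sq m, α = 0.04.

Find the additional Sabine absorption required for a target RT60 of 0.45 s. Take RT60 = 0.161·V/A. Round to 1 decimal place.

8.8 sabins

Total absorption A₁ = 7.5*0.26 + 30*0.07 + 8.1*0.86 + 30*0.02 + 3.3*0.02 + 25.1*0.04
  = 1.950 + 2.100 + 6.966 + 0.600 + 0.066 + 1.004 = 12.686 sq m sabins.
For T = 0.45 s, need A₂ = 0.161·V/T = 0.161·60/0.45 = 21.467 sabins.
ΔA = A₂ − A₁ = 21.467 − 12.686 = 8.8 sabins.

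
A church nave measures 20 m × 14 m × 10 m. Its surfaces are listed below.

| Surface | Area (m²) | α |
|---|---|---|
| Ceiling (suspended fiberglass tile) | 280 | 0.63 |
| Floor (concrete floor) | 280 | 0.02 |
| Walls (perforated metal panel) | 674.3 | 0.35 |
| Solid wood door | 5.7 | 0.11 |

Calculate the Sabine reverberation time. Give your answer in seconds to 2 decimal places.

A = Σ Sᵢαᵢ = 280×0.63 + 280×0.02 + 674.3×0.35 + 5.7×0.11 = 418.632 sabins.
Room volume: 2800 m³.
T = 0.161 V/A = 0.161·2800/418.632 = 1.08 s.

1.08 seconds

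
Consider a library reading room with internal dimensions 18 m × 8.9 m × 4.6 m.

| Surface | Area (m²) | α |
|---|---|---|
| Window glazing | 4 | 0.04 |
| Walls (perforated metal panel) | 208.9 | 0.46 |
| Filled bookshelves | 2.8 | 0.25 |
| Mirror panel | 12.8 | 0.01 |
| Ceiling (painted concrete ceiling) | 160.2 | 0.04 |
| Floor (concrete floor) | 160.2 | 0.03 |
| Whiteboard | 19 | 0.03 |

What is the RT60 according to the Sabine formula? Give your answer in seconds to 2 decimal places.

Equivalent absorption area: A = 4*0.04 + 208.9*0.46 + 2.8*0.25 + 12.8*0.01 + 160.2*0.04 + 160.2*0.03 + 19*0.03 = 108.866 m².
V = 18·8.9·4.6 = 736.92 m³.
RT60 = 0.161 · V / A = 0.161 × 736.92 / 108.866 = 1.09 s.

1.09 s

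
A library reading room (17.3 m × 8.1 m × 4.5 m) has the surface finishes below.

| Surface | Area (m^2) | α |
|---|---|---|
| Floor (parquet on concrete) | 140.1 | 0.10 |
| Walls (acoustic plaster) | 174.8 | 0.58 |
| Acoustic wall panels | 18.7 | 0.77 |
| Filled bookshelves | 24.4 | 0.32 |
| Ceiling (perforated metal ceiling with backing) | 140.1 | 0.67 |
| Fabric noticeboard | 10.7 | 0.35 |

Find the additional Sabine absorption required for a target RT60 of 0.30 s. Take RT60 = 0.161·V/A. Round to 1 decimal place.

Equivalent absorption area: A₁ = 140.1*0.10 + 174.8*0.58 + 18.7*0.77 + 24.4*0.32 + 140.1*0.67 + 10.7*0.35 = 235.213 m^2.
For T = 0.30 s, need A₂ = 0.161·V/T = 0.161·630.585/0.30 = 338.414 sabins.
Shortfall: 338.414 − 235.213 = 103.2 sabins.

103.2 sabins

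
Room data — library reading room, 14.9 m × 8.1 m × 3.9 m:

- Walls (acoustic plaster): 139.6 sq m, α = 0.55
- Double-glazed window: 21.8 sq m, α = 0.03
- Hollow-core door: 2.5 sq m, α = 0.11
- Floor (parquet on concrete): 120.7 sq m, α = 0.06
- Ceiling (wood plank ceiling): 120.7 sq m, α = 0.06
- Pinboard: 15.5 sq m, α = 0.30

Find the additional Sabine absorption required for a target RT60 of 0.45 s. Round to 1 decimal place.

71.6 sabins

Summing Sᵢαᵢ: 76.780 + 0.654 + 0.275 + 7.242 + 7.242 + 4.650 → A₁ = 96.843 sabins.
For T = 0.45 s, need A₂ = 0.161·V/T = 0.161·470.691/0.45 = 168.403 sabins.
ΔA = A₂ − A₁ = 168.403 − 96.843 = 71.6 sabins.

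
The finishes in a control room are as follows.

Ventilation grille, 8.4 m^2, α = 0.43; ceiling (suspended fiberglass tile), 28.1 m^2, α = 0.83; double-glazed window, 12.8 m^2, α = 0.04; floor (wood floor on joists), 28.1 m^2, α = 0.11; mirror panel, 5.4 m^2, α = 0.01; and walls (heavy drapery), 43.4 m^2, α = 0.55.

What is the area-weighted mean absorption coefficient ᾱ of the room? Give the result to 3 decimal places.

0.432

S = Σ Sᵢ = 8.4 + 28.1 + 12.8 + 28.1 + 5.4 + 43.4 = 126.2 m^2.
A = 8.4·0.43 + 28.1·0.83 + 12.8·0.04 + 28.1·0.11 + 5.4·0.01 + 43.4·0.55 = 54.462 sabins.
ᾱ = A/S = 0.432.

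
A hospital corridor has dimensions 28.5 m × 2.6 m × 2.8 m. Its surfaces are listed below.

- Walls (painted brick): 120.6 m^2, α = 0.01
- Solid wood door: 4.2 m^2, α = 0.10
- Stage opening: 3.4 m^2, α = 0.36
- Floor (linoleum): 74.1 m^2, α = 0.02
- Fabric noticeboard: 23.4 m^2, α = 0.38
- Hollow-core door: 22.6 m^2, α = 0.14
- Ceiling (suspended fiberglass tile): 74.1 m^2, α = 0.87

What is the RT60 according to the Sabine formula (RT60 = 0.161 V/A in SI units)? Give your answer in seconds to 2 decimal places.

0.41 seconds

Equivalent absorption area: A = 120.6×0.01 + 4.2×0.10 + 3.4×0.36 + 74.1×0.02 + 23.4×0.38 + 22.6×0.14 + 74.1×0.87 = 80.855 m^2.
V = 28.5·2.6·2.8 = 207.48 m³.
RT60 = 0.161 · V / A = 0.161 × 207.48 / 80.855 = 0.41 s.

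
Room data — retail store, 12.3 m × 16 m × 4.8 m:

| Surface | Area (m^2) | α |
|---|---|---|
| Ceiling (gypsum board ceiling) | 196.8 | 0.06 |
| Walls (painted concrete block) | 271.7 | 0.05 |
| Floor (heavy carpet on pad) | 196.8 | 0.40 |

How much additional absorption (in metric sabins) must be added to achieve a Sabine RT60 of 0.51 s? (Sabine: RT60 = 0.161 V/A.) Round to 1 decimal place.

Equivalent absorption area: A₁ = 196.8×0.06 + 271.7×0.05 + 196.8×0.40 = 104.113 m^2.
V = 944.64 m³. Required absorption A₂ = 0.161 × 944.64 / 0.51 = 298.210 sabins.
ΔA = A₂ − A₁ = 298.210 − 104.113 = 194.1 sabins.

194.1 sabins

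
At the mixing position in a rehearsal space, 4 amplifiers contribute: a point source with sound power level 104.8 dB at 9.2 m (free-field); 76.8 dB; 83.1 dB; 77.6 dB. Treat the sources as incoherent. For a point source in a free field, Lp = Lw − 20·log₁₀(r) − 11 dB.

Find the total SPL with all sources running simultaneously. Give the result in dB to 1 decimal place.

Source at 9.2 m: Lp = 104.8 − 20·log₁₀(9.2) − 11 = 74.5 dB.
Sum in the linear (power) domain: Σ 10^(Lᵢ/10) = 10^(74.5/10) + 10^(76.8/10) + 10^(83.1/10) + 10^(77.6/10) = 3.378e+08.
Combined level = 10 log₁₀(3.378e+08) = 85.3 dB.

85.3 dB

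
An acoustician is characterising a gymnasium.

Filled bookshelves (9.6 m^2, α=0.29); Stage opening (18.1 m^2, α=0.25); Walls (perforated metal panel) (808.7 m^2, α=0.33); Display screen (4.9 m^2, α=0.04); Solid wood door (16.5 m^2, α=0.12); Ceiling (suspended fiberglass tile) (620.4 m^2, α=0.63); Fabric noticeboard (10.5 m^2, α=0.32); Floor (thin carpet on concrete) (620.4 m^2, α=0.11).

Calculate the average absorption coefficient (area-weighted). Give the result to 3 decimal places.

Total surface area S = 2109.1 m^2.
Σ(Sᵢαᵢ) = 9.6*0.29 + 18.1*0.25 + 808.7*0.33 + 4.9*0.04 + 16.5*0.12 + 620.4*0.63 + 10.5*0.32 + 620.4*0.11 = 738.812.
ᾱ = A/S = 0.350.

0.350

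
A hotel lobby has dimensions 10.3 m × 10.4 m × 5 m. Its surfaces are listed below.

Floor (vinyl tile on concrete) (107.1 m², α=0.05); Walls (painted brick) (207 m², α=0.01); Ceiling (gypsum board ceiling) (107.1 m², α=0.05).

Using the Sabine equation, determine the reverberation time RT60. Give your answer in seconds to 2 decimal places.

6.75 s

Equivalent absorption area: A = 107.1×0.05 + 207×0.01 + 107.1×0.05 = 12.780 m².
Room volume: 535.6 m³.
T = 0.161 V/A = 0.161·535.6/12.780 = 6.75 s.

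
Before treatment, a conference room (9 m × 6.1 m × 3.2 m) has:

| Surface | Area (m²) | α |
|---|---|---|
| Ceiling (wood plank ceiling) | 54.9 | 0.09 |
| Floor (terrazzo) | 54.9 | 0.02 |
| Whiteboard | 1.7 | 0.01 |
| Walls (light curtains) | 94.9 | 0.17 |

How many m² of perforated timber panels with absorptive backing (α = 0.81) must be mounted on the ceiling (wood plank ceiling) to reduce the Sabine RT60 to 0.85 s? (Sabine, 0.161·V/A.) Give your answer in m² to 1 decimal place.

15.4

A₁ = Σ Sᵢαᵢ = 54.9*0.09 + 54.9*0.02 + 1.7*0.01 + 94.9*0.17 = 22.189 sabins.
Required A₂ = 0.161·175.68/0.85 = 33.276 sabins.
Absorption to add: 33.276 − 22.189 = 11.087 sabins.
Each m² of panel replacing the ceiling (wood plank ceiling) adds (0.81 − 0.09) = 0.72 sabins.
Panel area = 11.087 / 0.72 = 15.4 m².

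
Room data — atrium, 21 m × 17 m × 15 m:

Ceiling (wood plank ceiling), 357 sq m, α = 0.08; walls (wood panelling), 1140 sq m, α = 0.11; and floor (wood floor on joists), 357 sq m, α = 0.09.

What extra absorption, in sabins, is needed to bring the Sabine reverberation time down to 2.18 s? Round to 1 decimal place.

A₁ = Σ Sᵢαᵢ = 357·0.08 + 1140·0.11 + 357·0.09 = 186.090 sabins.
For T = 2.18 s, need A₂ = 0.161·V/T = 0.161·5355/2.18 = 395.484 sabins.
Additional absorption ΔA = 395.484 − 186.090 = 209.4 sabins.

209.4 sabins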